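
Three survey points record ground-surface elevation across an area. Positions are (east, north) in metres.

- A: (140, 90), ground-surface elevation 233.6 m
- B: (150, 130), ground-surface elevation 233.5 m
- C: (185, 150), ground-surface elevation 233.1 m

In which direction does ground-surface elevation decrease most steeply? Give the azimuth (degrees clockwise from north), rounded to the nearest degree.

Taking A as reference: B−A = (10, 40, -0.1); C−A = (45, 60, -0.5).
Solve a·Δx + b·Δy = Δz: det = 10·60 − 45·40 = -1200.
∂z/∂x = [(-0.1)·60 − (-0.5)·40] / -1200 = -0.01167
∂z/∂y = [10·(-0.5) − 45·(-0.1)] / -1200 = +0.0004167
Steepest decrease is along −∇f: components (+0.01167 E, -0.0004167 N).
Azimuth = atan2(+0.01167, -0.0004167) = 92.0° ≈ 092°.

092°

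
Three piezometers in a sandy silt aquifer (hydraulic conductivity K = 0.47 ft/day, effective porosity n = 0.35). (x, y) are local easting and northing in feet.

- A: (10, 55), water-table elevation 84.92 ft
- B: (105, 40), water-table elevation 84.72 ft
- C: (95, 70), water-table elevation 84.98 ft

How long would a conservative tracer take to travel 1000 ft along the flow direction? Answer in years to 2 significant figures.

Three-point gradient (reference A): Δ to B = (95, -15, -0.20), Δ to C = (85, 15, +0.06).
∂h/∂x = -0.0007778, ∂h/∂y = +0.008407 (det = 2700).
|∇h| = √(-0.0007778² + 0.008407²) = 0.008443
Seepage velocity v = K·i/n = 0.47 × 0.008443 / 0.35 = 0.01134 ft/day.
t = 1000 / 0.01134 = 8.818e+04 days = 241 years.

240 years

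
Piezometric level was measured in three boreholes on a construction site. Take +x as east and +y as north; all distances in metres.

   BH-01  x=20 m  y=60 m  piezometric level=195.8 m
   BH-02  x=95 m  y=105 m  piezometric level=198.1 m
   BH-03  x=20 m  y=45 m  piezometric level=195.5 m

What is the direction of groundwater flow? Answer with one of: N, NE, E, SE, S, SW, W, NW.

SW

Differences from BH-01: to BH-02 (Δx, Δy, Δh) = (75, 45, +2.3); to BH-03 = (0, -15, -0.3).
Solve a·Δx + b·Δy = Δh: det = 75·(-15) − 0·45 = -1125.
∂h/∂x = [(+2.3)·(-15) − (-0.3)·45] / -1125 = +0.01867
∂h/∂y = [75·(-0.3) − 0·(+2.3)] / -1125 = +0.02000
Flow = −∇h = (-0.01867 east, -0.02000 north), which points southwest.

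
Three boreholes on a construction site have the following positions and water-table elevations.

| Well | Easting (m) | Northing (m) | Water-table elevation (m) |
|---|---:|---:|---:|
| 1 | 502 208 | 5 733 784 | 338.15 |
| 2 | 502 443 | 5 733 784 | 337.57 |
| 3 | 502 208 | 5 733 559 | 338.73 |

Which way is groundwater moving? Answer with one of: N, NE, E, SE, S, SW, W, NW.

NE

∂h/∂x = (337.57 − 338.15) / (502443 − 502208) = -0.002468
∂h/∂y = (338.73 − 338.15) / (5733559 − 5733784) = -0.002578
Flow = −∇h = (+0.002468 east, +0.002578 north), which points northeast.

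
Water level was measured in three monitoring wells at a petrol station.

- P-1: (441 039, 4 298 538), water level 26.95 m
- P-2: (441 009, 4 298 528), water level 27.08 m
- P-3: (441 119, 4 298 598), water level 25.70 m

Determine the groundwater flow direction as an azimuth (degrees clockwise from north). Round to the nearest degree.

Taking P-1 as reference: P-2−P-1 = (-30, -10, +0.13); P-3−P-1 = (80, 60, -1.25).
Solve a·Δx + b·Δy = Δh: det = (-30)·60 − 80·(-10) = -1000.
∂h/∂x = [(+0.13)·60 − (-1.25)·(-10)] / -1000 = +0.004700
∂h/∂y = [(-30)·(-1.25) − 80·(+0.13)] / -1000 = -0.02710
Flow direction (−∇h) has components (-0.004700 E, +0.02710 N).
Azimuth = atan2(E, N) = atan2(-0.004700, +0.02710) = 350.2° ≈ 350°.

350°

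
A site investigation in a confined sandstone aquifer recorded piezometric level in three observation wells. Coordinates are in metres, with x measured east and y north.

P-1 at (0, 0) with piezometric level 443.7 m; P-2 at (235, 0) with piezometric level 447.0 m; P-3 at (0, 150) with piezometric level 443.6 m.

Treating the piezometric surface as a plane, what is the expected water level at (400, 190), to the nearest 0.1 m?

∂h/∂x = (447.0 − 443.7) / (235 − 0) = +0.01404
∂h/∂y = (443.6 − 443.7) / (150 − 0) = -0.0006667
h(400, 190) = 443.7 + (+0.01404)·(400) + (-0.0006667)·(190) = 443.7 +5.617 -0.127 = 449.190 m.

449.2 m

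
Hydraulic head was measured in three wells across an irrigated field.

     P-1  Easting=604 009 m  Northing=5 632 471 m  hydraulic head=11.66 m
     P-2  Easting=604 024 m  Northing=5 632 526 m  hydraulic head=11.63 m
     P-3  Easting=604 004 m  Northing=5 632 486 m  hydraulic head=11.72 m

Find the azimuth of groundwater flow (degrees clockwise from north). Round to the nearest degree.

With h = a·x + b·y + c and P-1 as origin, the differences give:
  15·a + 55·b = -0.03
  (-5)·a + 15·b = +0.06
Eliminate b (×15 and ×55, subtract): 500·a = -3.750 → a = ∂h/∂x = -0.007500
Back-substitute: b = ∂h/∂y = +0.001500.
Flow direction (−∇h) has components (+0.007500 E, -0.001500 N).
Azimuth = atan2(E, N) = atan2(+0.007500, -0.001500) = 101.3° ≈ 101°.

101°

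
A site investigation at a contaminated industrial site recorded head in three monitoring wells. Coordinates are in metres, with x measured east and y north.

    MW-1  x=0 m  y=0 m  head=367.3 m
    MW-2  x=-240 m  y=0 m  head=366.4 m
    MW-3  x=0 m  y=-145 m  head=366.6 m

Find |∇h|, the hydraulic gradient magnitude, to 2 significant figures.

∂h/∂x = (366.4 − 367.3) / (-240 − 0) = +0.003750
∂h/∂y = (366.6 − 367.3) / (-145 − 0) = +0.004828
|∇h| = √(0.003750² + 0.004828²) = 0.006113

0.0061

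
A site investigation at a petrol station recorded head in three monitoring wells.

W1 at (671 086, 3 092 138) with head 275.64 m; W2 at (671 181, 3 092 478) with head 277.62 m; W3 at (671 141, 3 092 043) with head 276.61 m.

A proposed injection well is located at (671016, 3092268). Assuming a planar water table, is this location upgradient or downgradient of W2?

Taking W1 as reference: W2−W1 = (95, 340, +1.98); W3−W1 = (55, -95, +0.97).
Determinant of the coordinate differences = 95·(-95) − 55·340 = -27725.
∂h/∂x = [(+1.98)·(-95) − (+0.97)·340] / -27725 = +0.01868
∂h/∂y = [95·(+0.97) − 55·(+1.98)] / -27725 = +0.0006041
Head at (671016, 3092268) = 275.64 + (+0.01868)·(-70) + (+0.0006041)·(130) = 274.41 m.
That is lower than the 277.62 m at W2, so the point is downgradient.

downgradient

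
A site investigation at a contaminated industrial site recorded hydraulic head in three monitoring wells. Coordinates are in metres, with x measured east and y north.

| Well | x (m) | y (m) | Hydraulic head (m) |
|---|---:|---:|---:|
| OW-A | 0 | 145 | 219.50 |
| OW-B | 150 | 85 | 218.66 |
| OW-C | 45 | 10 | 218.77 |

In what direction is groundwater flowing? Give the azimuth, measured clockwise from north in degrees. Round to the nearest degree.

136°

Taking OW-A as reference: OW-B−OW-A = (150, -60, -0.84); OW-C−OW-A = (45, -135, -0.73).
Solve a·Δx + b·Δy = Δh: det = 150·(-135) − 45·(-60) = -17550.
∂h/∂x = [(-0.84)·(-135) − (-0.73)·(-60)] / -17550 = -0.003966
∂h/∂y = [150·(-0.73) − 45·(-0.84)] / -17550 = +0.004085
Flow direction (−∇h) has components (+0.003966 E, -0.004085 N).
Azimuth = atan2(E, N) = atan2(+0.003966, -0.004085) = 135.9° ≈ 136°.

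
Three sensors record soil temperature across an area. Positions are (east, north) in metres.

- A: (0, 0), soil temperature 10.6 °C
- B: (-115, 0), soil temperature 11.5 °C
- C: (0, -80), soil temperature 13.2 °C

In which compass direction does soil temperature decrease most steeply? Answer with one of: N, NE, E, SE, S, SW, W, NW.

N

∂T/∂x = (11.5 − 10.6) / (-115 − 0) = -0.007826
∂T/∂y = (13.2 − 10.6) / (-80 − 0) = -0.03250
Steepest decrease is along −∇f = (+0.007826 E, +0.03250 N) → north.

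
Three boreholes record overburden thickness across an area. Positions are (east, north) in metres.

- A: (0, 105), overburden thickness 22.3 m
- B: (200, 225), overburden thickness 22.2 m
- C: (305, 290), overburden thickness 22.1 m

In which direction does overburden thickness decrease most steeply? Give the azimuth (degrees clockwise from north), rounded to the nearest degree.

Taking A as reference: B−A = (200, 120, -0.1); C−A = (305, 185, -0.2).
Determinant of the coordinate differences = 200·185 − 305·120 = 400.
∂d/∂x = [(-0.1)·185 − (-0.2)·120] / 400 = +0.01375
∂d/∂y = [200·(-0.2) − 305·(-0.1)] / 400 = -0.02375
Steepest decrease is along −∇f: components (-0.01375 E, +0.02375 N).
Azimuth = atan2(-0.01375, +0.02375) = 329.9° ≈ 330°.

330°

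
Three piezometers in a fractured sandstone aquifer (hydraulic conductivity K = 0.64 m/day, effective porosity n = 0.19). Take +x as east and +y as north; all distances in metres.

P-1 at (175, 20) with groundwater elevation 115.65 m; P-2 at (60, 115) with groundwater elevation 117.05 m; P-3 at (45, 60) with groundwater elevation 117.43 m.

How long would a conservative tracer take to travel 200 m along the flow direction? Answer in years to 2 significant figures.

With h = a·x + b·y + c and P-1 as origin, the differences give:
  (-115)·a + 95·b = +1.40
  (-130)·a + 40·b = +1.78
Eliminate b (×40 and ×95, subtract): 7750·a = -113.100 → a = ∂h/∂x = -0.01459
Back-substitute: b = ∂h/∂y = -0.002929.
|∇h| = √(-0.01459² + -0.002929²) = 0.01488
Seepage velocity v = K·i/n = 0.64 × 0.01488 / 0.19 = 0.05012 m/day.
t = 200 / 0.05012 = 3990 days = 10.9 years.

11 years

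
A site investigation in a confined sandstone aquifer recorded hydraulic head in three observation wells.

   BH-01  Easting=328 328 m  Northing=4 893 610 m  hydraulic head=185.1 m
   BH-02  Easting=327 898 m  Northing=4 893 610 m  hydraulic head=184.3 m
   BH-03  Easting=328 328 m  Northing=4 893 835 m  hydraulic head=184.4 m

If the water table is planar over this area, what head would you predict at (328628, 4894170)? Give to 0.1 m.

∂h/∂x = (184.3 − 185.1) / (327898 − 328328) = +0.001860
∂h/∂y = (184.4 − 185.1) / (4893835 − 4893610) = -0.003111
h(328628, 4894170) = 185.1 + (+0.001860)·(300) + (-0.003111)·(560) = 185.1 +0.558 -1.742 = 183.916 m.

183.9 m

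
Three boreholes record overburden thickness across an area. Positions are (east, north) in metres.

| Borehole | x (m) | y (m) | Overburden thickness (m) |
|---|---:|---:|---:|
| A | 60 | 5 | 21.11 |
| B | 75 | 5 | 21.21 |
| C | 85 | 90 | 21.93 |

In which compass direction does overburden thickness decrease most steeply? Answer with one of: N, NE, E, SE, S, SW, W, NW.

With d = a·x + b·y + c and A as origin, the differences give:
  15·a + 0·b = +0.10
  25·a + 85·b = +0.82
Eliminate b (×85 and ×0, subtract): 1275·a = 8.500 → a = ∂d/∂x = +0.006667
Back-substitute: b = ∂d/∂y = +0.007686.
Steepest decrease is along −∇f = (-0.006667 E, -0.007686 N) → southwest.

SW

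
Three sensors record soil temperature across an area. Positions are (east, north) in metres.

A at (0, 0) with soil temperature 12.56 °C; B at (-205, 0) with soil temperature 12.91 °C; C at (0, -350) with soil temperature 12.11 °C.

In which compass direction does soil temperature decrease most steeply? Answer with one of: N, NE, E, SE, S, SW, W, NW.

SE

∂T/∂x = (12.91 − 12.56) / (-205 − 0) = -0.001707
∂T/∂y = (12.11 − 12.56) / (-350 − 0) = +0.001286
Steepest decrease is along −∇f = (+0.001707 E, -0.001286 N) → southeast.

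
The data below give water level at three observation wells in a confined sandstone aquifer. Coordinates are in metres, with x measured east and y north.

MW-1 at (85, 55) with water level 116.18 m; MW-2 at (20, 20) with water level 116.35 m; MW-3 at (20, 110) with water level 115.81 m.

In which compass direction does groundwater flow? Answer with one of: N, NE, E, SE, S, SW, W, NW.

Taking MW-1 as reference: MW-2−MW-1 = (-65, -35, +0.17); MW-3−MW-1 = (-65, 55, -0.37).
Solve a·Δx + b·Δy = Δh: det = (-65)·55 − (-65)·(-35) = -5850.
∂h/∂x = [(+0.17)·55 − (-0.37)·(-35)] / -5850 = +0.0006154
∂h/∂y = [(-65)·(-0.37) − (-65)·(+0.17)] / -5850 = -0.006000
Flow = −∇h = (-0.0006154 east, +0.006000 north), which points north.

N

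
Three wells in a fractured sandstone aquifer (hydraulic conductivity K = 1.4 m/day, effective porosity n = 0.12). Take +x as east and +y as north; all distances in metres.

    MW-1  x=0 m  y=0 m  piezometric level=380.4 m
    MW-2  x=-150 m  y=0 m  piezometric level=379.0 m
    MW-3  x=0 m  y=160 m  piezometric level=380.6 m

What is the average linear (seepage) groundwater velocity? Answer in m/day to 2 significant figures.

∂h/∂x = (379.0 − 380.4) / (-150 − 0) = +0.009333
∂h/∂y = (380.6 − 380.4) / (160 − 0) = +0.001250
|∇h| = √(0.009333² + 0.001250²) = 0.009416
Seepage velocity v = K·i/n = 1.4 × 0.009416 / 0.12 = 0.1099 m/day.

0.11 m/day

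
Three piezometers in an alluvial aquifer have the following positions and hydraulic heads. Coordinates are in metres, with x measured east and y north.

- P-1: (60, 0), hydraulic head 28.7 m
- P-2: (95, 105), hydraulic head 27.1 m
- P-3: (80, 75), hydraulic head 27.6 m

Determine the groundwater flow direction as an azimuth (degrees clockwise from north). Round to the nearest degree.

Differences from P-1: to P-2 (Δx, Δy, Δh) = (35, 105, -1.6); to P-3 = (20, 75, -1.1).
Determinant of the coordinate differences = 35·75 − 20·105 = 525.
∂h/∂x = [(-1.6)·75 − (-1.1)·105] / 525 = -0.008571
∂h/∂y = [35·(-1.1) − 20·(-1.6)] / 525 = -0.01238
Flow direction (−∇h) has components (+0.008571 E, +0.01238 N).
Azimuth = atan2(E, N) = atan2(+0.008571, +0.01238) = 34.7° ≈ 035°.

035°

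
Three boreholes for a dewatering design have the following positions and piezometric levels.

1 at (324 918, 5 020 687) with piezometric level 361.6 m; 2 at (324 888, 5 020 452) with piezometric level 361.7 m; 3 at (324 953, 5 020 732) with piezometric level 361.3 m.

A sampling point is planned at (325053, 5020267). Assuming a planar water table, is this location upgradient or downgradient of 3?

downgradient

With h = a·x + b·y + c and 1 as origin, the differences give:
  (-30)·a + (-235)·b = +0.1
  35·a + 45·b = -0.3
Eliminate b (×45 and ×(-235), subtract): 6875·a = -66.00 → a = ∂h/∂x = -0.009600
Back-substitute: b = ∂h/∂y = +0.0008000.
Head at (325053, 5020267) = 361.6 + (-0.009600)·(135) + (+0.0008000)·(-420) = 359.97 m.
That is lower than the 361.3 m at 3, so the point is downgradient.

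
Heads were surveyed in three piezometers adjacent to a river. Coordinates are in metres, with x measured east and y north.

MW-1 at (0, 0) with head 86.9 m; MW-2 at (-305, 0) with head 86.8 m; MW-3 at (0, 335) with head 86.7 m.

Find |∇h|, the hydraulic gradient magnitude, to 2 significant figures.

∂h/∂x = (86.8 − 86.9) / (-305 − 0) = +0.0003279
∂h/∂y = (86.7 − 86.9) / (335 − 0) = -0.0005970
|∇h| = √(0.0003279² + -0.0005970²) = 0.0006811

0.00068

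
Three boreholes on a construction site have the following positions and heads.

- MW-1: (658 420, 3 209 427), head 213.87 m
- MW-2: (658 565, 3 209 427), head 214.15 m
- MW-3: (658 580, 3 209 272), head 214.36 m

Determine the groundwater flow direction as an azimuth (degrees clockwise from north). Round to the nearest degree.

301°

Differences from MW-1: to MW-2 (Δx, Δy, Δh) = (145, 0, +0.28); to MW-3 = (160, -155, +0.49).
Solve a·Δx + b·Δy = Δh: det = 145·(-155) − 160·0 = -22475.
∂h/∂x = [(+0.28)·(-155) − (+0.49)·0] / -22475 = +0.001931
∂h/∂y = [145·(+0.49) − 160·(+0.28)] / -22475 = -0.001168
Flow direction (−∇h) has components (-0.001931 E, +0.001168 N).
Azimuth = atan2(E, N) = atan2(-0.001931, +0.001168) = 301.2° ≈ 301°.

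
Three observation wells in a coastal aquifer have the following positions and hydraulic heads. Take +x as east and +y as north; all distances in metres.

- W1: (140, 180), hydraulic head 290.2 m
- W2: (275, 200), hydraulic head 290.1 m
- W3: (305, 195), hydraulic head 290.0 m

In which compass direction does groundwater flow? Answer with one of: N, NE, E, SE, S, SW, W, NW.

S

Taking W1 as reference: W2−W1 = (135, 20, -0.1); W3−W1 = (165, 15, -0.2).
Determinant of the coordinate differences = 135·15 − 165·20 = -1275.
∂h/∂x = [(-0.1)·15 − (-0.2)·20] / -1275 = -0.001961
∂h/∂y = [135·(-0.2) − 165·(-0.1)] / -1275 = +0.008235
Flow = −∇h = (+0.001961 east, -0.008235 north), which points south.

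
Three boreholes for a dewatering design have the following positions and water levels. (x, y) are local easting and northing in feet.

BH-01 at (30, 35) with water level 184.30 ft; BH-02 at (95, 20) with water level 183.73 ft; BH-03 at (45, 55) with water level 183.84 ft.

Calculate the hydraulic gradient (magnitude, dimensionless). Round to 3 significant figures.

0.0184

Taking BH-01 as reference: BH-02−BH-01 = (65, -15, -0.57); BH-03−BH-01 = (15, 20, -0.46).
Solve a·Δx + b·Δy = Δh: det = 65·20 − 15·(-15) = 1525.
∂h/∂x = [(-0.57)·20 − (-0.46)·(-15)] / 1525 = -0.01200
∂h/∂y = [65·(-0.46) − 15·(-0.57)] / 1525 = -0.01400
|∇h| = √(-0.01200² + -0.01400²) = 0.01844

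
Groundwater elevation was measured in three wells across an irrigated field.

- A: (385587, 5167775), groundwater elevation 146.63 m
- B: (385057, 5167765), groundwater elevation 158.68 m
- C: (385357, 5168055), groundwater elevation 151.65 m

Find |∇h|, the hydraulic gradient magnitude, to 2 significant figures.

Differences from A: to B (Δx, Δy, Δh) = (-530, -10, +12.05); to C = (-230, 280, +5.02).
Solve a·Δx + b·Δy = Δh: det = (-530)·280 − (-230)·(-10) = -150700.
∂h/∂x = [(+12.05)·280 − (+5.02)·(-10)] / -150700 = -0.02272
∂h/∂y = [(-530)·(+5.02) − (-230)·(+12.05)] / -150700 = -0.0007359
|∇h| = √(-0.02272² + -0.0007359²) = 0.02273

0.023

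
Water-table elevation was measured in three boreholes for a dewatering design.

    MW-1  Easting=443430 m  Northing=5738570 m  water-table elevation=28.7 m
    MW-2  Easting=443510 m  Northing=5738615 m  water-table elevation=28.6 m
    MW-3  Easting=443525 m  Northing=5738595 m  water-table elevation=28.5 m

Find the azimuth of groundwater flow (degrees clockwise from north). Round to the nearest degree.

Differences from MW-1: to MW-2 (Δx, Δy, Δh) = (80, 45, -0.1); to MW-3 = (95, 25, -0.2).
Determinant of the coordinate differences = 80·25 − 95·45 = -2275.
∂h/∂x = [(-0.1)·25 − (-0.2)·45] / -2275 = -0.002857
∂h/∂y = [80·(-0.2) − 95·(-0.1)] / -2275 = +0.002857
Flow direction (−∇h) has components (+0.002857 E, -0.002857 N).
Azimuth = atan2(E, N) = atan2(+0.002857, -0.002857) = 135.0° ≈ 135°.

135°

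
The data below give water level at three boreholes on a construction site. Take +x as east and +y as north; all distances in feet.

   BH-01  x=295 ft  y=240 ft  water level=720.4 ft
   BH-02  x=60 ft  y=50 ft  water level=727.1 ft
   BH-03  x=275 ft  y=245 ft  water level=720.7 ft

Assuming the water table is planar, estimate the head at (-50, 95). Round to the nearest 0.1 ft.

728.5 ft

With h = a·x + b·y + c and BH-01 as origin, the differences give:
  (-235)·a + (-190)·b = +6.7
  (-20)·a + 5·b = +0.3
Eliminate b (×5 and ×(-190), subtract): -4975·a = 90.50 → a = ∂h/∂x = -0.01819
Back-substitute: b = ∂h/∂y = -0.01276.
h(-50, 95) = 720.4 + (-0.01819)·(-345) + (-0.01276)·(-145) = 720.4 +6.276 +1.851 = 728.527 ft.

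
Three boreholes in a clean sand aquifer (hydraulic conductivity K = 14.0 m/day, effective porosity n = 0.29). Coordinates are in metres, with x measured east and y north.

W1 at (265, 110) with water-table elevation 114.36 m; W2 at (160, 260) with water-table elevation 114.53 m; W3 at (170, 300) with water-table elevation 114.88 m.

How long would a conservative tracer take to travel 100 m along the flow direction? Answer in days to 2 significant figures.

With h = a·x + b·y + c and W1 as origin, the differences give:
  (-105)·a + 150·b = +0.17
  (-95)·a + 190·b = +0.52
Eliminate b (×190 and ×150, subtract): -5700·a = -45.700 → a = ∂h/∂x = +0.008018
Back-substitute: b = ∂h/∂y = +0.006746.
|∇h| = √(0.008018² + 0.006746²) = 0.01048
Seepage velocity v = K·i/n = 14.0 × 0.01048 / 0.29 = 0.5059 m/day.
t = 100 / 0.5059 = 197.7 days.

200 days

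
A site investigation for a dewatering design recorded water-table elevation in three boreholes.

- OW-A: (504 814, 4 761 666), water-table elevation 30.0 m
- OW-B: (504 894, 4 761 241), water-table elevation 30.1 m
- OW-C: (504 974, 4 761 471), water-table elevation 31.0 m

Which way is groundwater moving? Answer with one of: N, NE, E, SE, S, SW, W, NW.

Taking OW-A as reference: OW-B−OW-A = (80, -425, +0.1); OW-C−OW-A = (160, -195, +1.0).
Determinant of the coordinate differences = 80·(-195) − 160·(-425) = 52400.
∂h/∂x = [(+0.1)·(-195) − (+1.0)·(-425)] / 52400 = +0.007739
∂h/∂y = [80·(+1.0) − 160·(+0.1)] / 52400 = +0.001221
Flow = −∇h = (-0.007739 east, -0.001221 north), which points west.

W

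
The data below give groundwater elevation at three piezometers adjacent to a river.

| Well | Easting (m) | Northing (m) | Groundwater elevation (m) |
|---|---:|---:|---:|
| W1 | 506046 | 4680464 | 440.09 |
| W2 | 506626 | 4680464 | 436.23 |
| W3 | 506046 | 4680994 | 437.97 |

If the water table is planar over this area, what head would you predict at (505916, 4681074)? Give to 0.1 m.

∂h/∂x = (436.23 − 440.09) / (506626 − 506046) = -0.006655
∂h/∂y = (437.97 − 440.09) / (4680994 − 4680464) = -0.004000
h(505916, 4681074) = 440.09 + (-0.006655)·(-130) + (-0.004000)·(610) = 440.09 +0.865 -2.440 = 438.515 m.

438.5 m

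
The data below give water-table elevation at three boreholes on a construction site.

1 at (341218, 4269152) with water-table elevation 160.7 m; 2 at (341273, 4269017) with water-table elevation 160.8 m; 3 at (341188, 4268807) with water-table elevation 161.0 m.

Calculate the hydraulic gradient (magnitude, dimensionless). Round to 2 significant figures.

With h = a·x + b·y + c and 1 as origin, the differences give:
  55·a + (-135)·b = +0.1
  (-30)·a + (-345)·b = +0.3
Eliminate b (×(-345) and ×(-135), subtract): -23025·a = 6.00 → a = ∂h/∂x = -0.0002606
Back-substitute: b = ∂h/∂y = -0.0008469.
|∇h| = √(-0.0002606² + -0.0008469²) = 0.0008861

0.00089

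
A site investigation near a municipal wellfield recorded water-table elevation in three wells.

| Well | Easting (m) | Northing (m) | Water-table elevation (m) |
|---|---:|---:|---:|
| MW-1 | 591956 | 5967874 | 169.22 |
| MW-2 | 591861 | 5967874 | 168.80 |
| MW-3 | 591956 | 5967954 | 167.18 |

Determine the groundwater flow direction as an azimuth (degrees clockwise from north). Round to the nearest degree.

350°

∂h/∂x = (168.80 − 169.22) / (591861 − 591956) = +0.004421
∂h/∂y = (167.18 − 169.22) / (5967954 − 5967874) = -0.02550
Flow direction (−∇h) has components (-0.004421 E, +0.02550 N).
Azimuth = atan2(E, N) = atan2(-0.004421, +0.02550) = 350.2° ≈ 350°.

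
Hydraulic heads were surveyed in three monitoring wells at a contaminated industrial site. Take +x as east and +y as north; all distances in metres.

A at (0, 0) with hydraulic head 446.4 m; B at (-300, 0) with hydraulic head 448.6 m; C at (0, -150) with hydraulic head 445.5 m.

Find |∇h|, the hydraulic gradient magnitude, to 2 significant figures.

∂h/∂x = (448.6 − 446.4) / (-300 − 0) = -0.007333
∂h/∂y = (445.5 − 446.4) / (-150 − 0) = +0.006000
|∇h| = √(-0.007333² + 0.006000²) = 0.009475

0.0095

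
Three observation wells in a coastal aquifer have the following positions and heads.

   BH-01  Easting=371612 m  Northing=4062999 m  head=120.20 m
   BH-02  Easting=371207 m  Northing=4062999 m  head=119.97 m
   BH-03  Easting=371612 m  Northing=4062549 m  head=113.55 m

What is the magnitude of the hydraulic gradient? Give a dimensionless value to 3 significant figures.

0.0148

∂h/∂x = (119.97 − 120.20) / (371207 − 371612) = +0.0005679
∂h/∂y = (113.55 − 120.20) / (4062549 − 4062999) = +0.01478
|∇h| = √(0.0005679² + 0.01478²) = 0.01479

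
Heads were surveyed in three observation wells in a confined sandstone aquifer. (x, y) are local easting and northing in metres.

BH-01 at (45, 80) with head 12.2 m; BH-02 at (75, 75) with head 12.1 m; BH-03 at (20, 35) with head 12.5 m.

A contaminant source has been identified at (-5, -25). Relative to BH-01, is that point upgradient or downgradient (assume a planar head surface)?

Three-point gradient (reference BH-01): Δ to BH-02 = (30, -5, -0.1), Δ to BH-03 = (-25, -45, +0.3).
∂h/∂x = -0.004068, ∂h/∂y = -0.004407 (det = -1475).
Head at (-5, -25) = 12.2 + (-0.004068)·(-50) + (-0.004407)·(-105) = 12.87 m.
That is higher than the 12.2 m at BH-01, so the point is upgradient.

upgradient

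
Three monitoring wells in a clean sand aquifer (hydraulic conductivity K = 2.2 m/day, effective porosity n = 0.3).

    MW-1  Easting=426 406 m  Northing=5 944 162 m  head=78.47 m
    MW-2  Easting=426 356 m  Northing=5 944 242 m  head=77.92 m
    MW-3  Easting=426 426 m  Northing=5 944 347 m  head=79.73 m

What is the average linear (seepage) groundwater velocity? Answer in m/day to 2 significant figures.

Taking MW-1 as reference: MW-2−MW-1 = (-50, 80, -0.55); MW-3−MW-1 = (20, 185, +1.26).
Determinant of the coordinate differences = (-50)·185 − 20·80 = -10850.
∂h/∂x = [(-0.55)·185 − (+1.26)·80] / -10850 = +0.01867
∂h/∂y = [(-50)·(+1.26) − 20·(-0.55)] / -10850 = +0.004793
|∇h| = √(0.01867² + 0.004793²) = 0.01928
Seepage velocity v = K·i/n = 2.2 × 0.01928 / 0.3 = 0.1414 m/day.

0.14 m/day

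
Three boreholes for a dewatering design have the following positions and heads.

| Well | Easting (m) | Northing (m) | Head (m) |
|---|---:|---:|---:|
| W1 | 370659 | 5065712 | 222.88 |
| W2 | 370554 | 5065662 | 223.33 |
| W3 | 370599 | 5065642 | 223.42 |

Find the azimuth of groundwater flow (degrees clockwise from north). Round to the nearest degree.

009°

Taking W1 as reference: W2−W1 = (-105, -50, +0.45); W3−W1 = (-60, -70, +0.54).
Determinant of the coordinate differences = (-105)·(-70) − (-60)·(-50) = 4350.
∂h/∂x = [(+0.45)·(-70) − (+0.54)·(-50)] / 4350 = -0.001034
∂h/∂y = [(-105)·(+0.54) − (-60)·(+0.45)] / 4350 = -0.006828
Flow direction (−∇h) has components (+0.001034 E, +0.006828 N).
Azimuth = atan2(E, N) = atan2(+0.001034, +0.006828) = 8.6° ≈ 009°.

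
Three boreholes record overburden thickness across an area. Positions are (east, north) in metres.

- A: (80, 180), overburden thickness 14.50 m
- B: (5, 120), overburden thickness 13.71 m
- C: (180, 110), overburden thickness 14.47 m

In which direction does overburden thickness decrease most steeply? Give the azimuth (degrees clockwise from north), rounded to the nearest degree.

Differences from A: to B (Δx, Δy, Δh) = (-75, -60, -0.79); to C = (100, -70, -0.03).
Solve a·Δx + b·Δy = Δd: det = (-75)·(-70) − 100·(-60) = 11250.
∂d/∂x = [(-0.79)·(-70) − (-0.03)·(-60)] / 11250 = +0.004756
∂d/∂y = [(-75)·(-0.03) − 100·(-0.79)] / 11250 = +0.007222
Steepest decrease is along −∇f: components (-0.004756 E, -0.007222 N).
Azimuth = atan2(-0.004756, -0.007222) = 213.4° ≈ 213°.

213°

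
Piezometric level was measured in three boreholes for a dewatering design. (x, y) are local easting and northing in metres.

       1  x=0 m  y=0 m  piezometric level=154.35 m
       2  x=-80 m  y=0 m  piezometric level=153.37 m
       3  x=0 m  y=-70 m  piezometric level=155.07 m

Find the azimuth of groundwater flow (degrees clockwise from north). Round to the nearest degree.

∂h/∂x = (153.37 − 154.35) / (-80 − 0) = +0.01225
∂h/∂y = (155.07 − 154.35) / (-70 − 0) = -0.01029
Flow direction (−∇h) has components (-0.01225 E, +0.01029 N).
Azimuth = atan2(E, N) = atan2(-0.01225, +0.01029) = 310.0° ≈ 310°.

310°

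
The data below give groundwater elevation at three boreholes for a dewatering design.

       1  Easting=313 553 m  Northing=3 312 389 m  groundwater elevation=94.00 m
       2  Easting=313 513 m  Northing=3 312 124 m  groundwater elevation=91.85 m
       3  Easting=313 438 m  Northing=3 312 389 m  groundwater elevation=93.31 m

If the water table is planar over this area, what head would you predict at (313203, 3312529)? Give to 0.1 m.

92.9 m

Taking 1 as reference: 2−1 = (-40, -265, -2.15); 3−1 = (-115, 0, -0.69).
Determinant of the coordinate differences = (-40)·0 − (-115)·(-265) = -30475.
∂h/∂x = [(-2.15)·0 − (-0.69)·(-265)] / -30475 = +0.006000
∂h/∂y = [(-40)·(-0.69) − (-115)·(-2.15)] / -30475 = +0.007208
h(313203, 3312529) = 94.00 + (+0.006000)·(-350) + (+0.007208)·(140) = 94.00 -2.100 +1.009 = 92.909 m.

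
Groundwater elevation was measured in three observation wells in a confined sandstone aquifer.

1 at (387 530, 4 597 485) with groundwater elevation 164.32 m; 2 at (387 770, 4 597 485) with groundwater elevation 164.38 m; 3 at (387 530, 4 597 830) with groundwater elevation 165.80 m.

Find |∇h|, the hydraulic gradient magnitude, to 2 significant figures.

0.0043

∂h/∂x = (164.38 − 164.32) / (387770 − 387530) = +0.0002500
∂h/∂y = (165.80 − 164.32) / (4597830 − 4597485) = +0.004290
|∇h| = √(0.0002500² + 0.004290²) = 0.004297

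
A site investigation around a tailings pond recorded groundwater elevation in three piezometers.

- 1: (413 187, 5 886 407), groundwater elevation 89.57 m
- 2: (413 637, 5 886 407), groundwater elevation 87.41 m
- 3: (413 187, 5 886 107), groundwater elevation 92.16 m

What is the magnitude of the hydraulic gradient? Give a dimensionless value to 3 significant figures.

0.00988

∂h/∂x = (87.41 − 89.57) / (413637 − 413187) = -0.004800
∂h/∂y = (92.16 − 89.57) / (5886107 − 5886407) = -0.008633
|∇h| = √(-0.004800² + -0.008633²) = 0.009878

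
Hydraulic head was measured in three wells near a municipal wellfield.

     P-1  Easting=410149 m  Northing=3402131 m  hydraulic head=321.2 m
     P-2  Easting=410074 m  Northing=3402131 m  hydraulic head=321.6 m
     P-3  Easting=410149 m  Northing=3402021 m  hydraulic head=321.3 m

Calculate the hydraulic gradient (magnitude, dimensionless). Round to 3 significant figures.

0.00541

∂h/∂x = (321.6 − 321.2) / (410074 − 410149) = -0.005333
∂h/∂y = (321.3 − 321.2) / (3402021 − 3402131) = -0.0009091
|∇h| = √(-0.005333² + -0.0009091²) = 0.00541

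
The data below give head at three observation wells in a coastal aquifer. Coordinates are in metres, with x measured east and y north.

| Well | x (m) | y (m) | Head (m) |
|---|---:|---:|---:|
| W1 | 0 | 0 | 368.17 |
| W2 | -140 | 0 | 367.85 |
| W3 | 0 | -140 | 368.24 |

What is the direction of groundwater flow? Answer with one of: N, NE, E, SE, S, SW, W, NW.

W

∂h/∂x = (367.85 − 368.17) / (-140 − 0) = +0.002286
∂h/∂y = (368.24 − 368.17) / (-140 − 0) = -0.0005000
Flow = −∇h = (-0.002286 east, +0.0005000 north), which points west.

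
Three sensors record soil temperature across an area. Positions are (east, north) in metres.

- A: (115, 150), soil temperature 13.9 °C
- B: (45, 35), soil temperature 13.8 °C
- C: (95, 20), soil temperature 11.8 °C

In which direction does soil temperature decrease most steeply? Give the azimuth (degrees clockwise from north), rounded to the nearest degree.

122°

Taking A as reference: B−A = (-70, -115, -0.1); C−A = (-20, -130, -2.1).
Solve a·Δx + b·Δy = ΔT: det = (-70)·(-130) − (-20)·(-115) = 6800.
∂T/∂x = [(-0.1)·(-130) − (-2.1)·(-115)] / 6800 = -0.03360
∂T/∂y = [(-70)·(-2.1) − (-20)·(-0.1)] / 6800 = +0.02132
Steepest decrease is along −∇f: components (+0.03360 E, -0.02132 N).
Azimuth = atan2(+0.03360, -0.02132) = 122.4° ≈ 122°.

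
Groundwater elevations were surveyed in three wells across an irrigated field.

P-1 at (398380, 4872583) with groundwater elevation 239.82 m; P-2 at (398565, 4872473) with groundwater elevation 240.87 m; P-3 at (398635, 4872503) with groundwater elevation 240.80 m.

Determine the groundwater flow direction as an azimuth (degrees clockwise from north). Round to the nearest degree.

345°

With h = a·x + b·y + c and P-1 as origin, the differences give:
  185·a + (-110)·b = +1.05
  255·a + (-80)·b = +0.98
Eliminate b (×(-80) and ×(-110), subtract): 13250·a = 23.800 → a = ∂h/∂x = +0.001796
Back-substitute: b = ∂h/∂y = -0.006525.
Flow direction (−∇h) has components (-0.001796 E, +0.006525 N).
Azimuth = atan2(E, N) = atan2(-0.001796, +0.006525) = 344.6° ≈ 345°.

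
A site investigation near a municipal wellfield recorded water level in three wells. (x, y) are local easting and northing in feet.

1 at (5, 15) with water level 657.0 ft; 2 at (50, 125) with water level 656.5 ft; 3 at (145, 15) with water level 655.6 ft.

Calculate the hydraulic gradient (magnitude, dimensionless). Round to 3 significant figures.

0.0100

Three-point gradient (reference 1): Δ to 2 = (45, 110, -0.5), Δ to 3 = (140, 0, -1.4).
∂h/∂x = -0.010000, ∂h/∂y = -0.0004545 (det = -15400).
|∇h| = √(-0.010000² + -0.0004545²) = 0.01001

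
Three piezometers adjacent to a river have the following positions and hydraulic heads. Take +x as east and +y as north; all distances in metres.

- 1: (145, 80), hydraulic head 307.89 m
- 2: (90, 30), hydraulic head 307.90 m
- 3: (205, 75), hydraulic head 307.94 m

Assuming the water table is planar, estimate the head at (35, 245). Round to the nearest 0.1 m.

307.6 m

With h = a·x + b·y + c and 1 as origin, the differences give:
  (-55)·a + (-50)·b = +0.01
  60·a + (-5)·b = +0.05
Eliminate b (×(-5) and ×(-50), subtract): 3275·a = 2.450 → a = ∂h/∂x = +0.0007481
Back-substitute: b = ∂h/∂y = -0.001023.
h(35, 245) = 307.89 + (+0.0007481)·(-110) + (-0.001023)·(165) = 307.89 -0.082 -0.169 = 307.639 m.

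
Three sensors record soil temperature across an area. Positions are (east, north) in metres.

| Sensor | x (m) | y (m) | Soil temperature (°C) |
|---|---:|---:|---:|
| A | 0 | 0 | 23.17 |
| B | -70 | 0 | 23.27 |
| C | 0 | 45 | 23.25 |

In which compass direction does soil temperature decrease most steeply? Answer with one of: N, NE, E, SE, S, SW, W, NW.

∂T/∂x = (23.27 − 23.17) / (-70 − 0) = -0.001429
∂T/∂y = (23.25 − 23.17) / (45 − 0) = +0.001778
Steepest decrease is along −∇f = (+0.001429 E, -0.001778 N) → southeast.

SE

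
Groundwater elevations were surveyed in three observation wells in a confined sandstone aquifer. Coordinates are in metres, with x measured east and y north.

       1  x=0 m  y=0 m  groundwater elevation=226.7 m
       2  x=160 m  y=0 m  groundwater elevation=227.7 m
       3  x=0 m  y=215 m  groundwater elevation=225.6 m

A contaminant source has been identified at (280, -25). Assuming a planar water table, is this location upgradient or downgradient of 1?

∂h/∂x = (227.7 − 226.7) / (160 − 0) = +0.006250
∂h/∂y = (225.6 − 226.7) / (215 − 0) = -0.005116
Head at (280, -25) = 226.7 + (+0.006250)·(280) + (-0.005116)·(-25) = 228.58 m.
That is higher than the 226.7 m at 1, so the point is upgradient.

upgradient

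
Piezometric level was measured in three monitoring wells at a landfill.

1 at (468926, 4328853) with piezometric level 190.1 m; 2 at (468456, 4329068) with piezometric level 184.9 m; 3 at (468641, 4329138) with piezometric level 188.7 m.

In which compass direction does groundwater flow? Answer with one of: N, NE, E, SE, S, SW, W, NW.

SW

With h = a·x + b·y + c and 1 as origin, the differences give:
  (-470)·a + 215·b = -5.2
  (-285)·a + 285·b = -1.4
Eliminate b (×285 and ×215, subtract): -72675·a = -1181.00 → a = ∂h/∂x = +0.01625
Back-substitute: b = ∂h/∂y = +0.01134.
Flow = −∇h = (-0.01625 east, -0.01134 north), which points southwest.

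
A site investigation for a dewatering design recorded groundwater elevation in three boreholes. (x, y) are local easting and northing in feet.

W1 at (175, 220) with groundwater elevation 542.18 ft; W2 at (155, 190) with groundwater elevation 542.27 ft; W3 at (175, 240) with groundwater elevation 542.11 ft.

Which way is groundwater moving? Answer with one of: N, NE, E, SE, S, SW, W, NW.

With h = a·x + b·y + c and W1 as origin, the differences give:
  (-20)·a + (-30)·b = +0.09
  0·a + 20·b = -0.07
Eliminate b (×20 and ×(-30), subtract): -400·a = -0.300 → a = ∂h/∂x = +0.0007500
Back-substitute: b = ∂h/∂y = -0.003500.
Flow = −∇h = (-0.0007500 east, +0.003500 north), which points north.

N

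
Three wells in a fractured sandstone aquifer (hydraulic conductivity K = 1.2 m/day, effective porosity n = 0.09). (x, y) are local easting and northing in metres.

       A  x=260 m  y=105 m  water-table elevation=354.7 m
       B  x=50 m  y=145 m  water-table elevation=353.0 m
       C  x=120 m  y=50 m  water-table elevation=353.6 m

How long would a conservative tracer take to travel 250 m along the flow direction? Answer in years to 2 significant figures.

Taking A as reference: B−A = (-210, 40, -1.7); C−A = (-140, -55, -1.1).
Determinant of the coordinate differences = (-210)·(-55) − (-140)·40 = 17150.
∂h/∂x = [(-1.7)·(-55) − (-1.1)·40] / 17150 = +0.008017
∂h/∂y = [(-210)·(-1.1) − (-140)·(-1.7)] / 17150 = -0.0004082
|∇h| = √(0.008017² + -0.0004082²) = 0.008027
Seepage velocity v = K·i/n = 1.2 × 0.008027 / 0.09 = 0.107 m/day.
t = 250 / 0.107 = 2336 days = 6.4 years.

6.4 years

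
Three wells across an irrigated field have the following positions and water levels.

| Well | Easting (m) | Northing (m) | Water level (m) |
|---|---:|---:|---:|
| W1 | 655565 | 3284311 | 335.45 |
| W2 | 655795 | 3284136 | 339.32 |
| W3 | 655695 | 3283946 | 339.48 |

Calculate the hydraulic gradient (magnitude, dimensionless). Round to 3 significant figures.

With h = a·x + b·y + c and W1 as origin, the differences give:
  230·a + (-175)·b = +3.87
  130·a + (-365)·b = +4.03
Eliminate b (×(-365) and ×(-175), subtract): -61200·a = -707.300 → a = ∂h/∂x = +0.01156
Back-substitute: b = ∂h/∂y = -0.006925.
|∇h| = √(0.01156² + -0.006925²) = 0.01348

0.0135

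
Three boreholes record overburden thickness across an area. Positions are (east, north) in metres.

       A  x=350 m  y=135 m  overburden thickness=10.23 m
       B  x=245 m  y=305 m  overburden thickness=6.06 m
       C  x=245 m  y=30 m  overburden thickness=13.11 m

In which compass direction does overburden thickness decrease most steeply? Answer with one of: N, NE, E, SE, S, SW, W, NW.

N

Taking A as reference: B−A = (-105, 170, -4.17); C−A = (-105, -105, +2.88).
Determinant of the coordinate differences = (-105)·(-105) − (-105)·170 = 28875.
∂d/∂x = [(-4.17)·(-105) − (+2.88)·170] / 28875 = -0.001792
∂d/∂y = [(-105)·(+2.88) − (-105)·(-4.17)] / 28875 = -0.02564
Steepest decrease is along −∇f = (+0.001792 E, +0.02564 N) → north.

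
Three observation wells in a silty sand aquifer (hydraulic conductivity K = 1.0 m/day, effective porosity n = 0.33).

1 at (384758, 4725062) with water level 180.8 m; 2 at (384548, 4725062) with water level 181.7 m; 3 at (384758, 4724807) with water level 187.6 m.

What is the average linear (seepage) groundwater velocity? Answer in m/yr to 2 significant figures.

30 m/yr

∂h/∂x = (181.7 − 180.8) / (384548 − 384758) = -0.004286
∂h/∂y = (187.6 − 180.8) / (4724807 − 4725062) = -0.02667
|∇h| = √(-0.004286² + -0.02667²) = 0.02701
Seepage velocity v = K·i/n = 1.0 × 0.02701 / 0.33 = 0.08185 m/day = 29.9 m/yr.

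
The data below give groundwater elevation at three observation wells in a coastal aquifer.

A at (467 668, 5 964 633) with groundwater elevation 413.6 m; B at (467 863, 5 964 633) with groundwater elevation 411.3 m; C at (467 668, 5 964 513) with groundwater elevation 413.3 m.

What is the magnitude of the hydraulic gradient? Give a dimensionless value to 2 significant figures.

0.012

∂h/∂x = (411.3 − 413.6) / (467863 − 467668) = -0.01179
∂h/∂y = (413.3 − 413.6) / (5964513 − 5964633) = +0.002500
|∇h| = √(-0.01179² + 0.002500²) = 0.01205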